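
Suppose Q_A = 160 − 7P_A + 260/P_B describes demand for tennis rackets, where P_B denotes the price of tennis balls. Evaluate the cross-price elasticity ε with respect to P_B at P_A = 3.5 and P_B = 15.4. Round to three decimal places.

-0.111

At P_A = 3.5 and P_B = 15.4: Q_A = 152.383.
∂Q_A/∂P_B = −260/P_B² = -1.0963.
ε = (∂Q_A/∂P_B)(P_B/Q_A) = -1.0963 × (15.4/152.383) ≈ -0.111.
ε < 0: complements.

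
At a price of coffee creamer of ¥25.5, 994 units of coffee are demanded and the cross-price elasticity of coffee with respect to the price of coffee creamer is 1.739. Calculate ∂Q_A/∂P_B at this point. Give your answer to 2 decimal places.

ε = (∂Q_A/∂P_B)·(P_B/Q_A) ⇒ ∂Q_A/∂P_B = ε·Q_A/P_B = 1.739 × 994/25.5 ≈ 67.79.

67.79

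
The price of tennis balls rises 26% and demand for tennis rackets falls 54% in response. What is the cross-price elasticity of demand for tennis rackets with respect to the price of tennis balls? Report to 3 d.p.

ε = (%ΔQ of tennis rackets) / (%ΔP of tennis balls) = (-54%) / (26%) ≈ -2.077.
Negative cross-price elasticity: complements.

-2.077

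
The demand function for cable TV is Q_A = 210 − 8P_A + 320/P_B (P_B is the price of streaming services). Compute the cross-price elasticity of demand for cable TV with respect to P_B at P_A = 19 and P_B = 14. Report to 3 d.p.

At P_A = 19 and P_B = 14: Q_A = 80.857.
∂Q_A/∂P_B = −320/P_B² = -1.6327.
ε = (∂Q_A/∂P_B)(P_B/Q_A) = -1.6327 × (14/80.857) ≈ -0.283.
ε < 0: complements.

-0.283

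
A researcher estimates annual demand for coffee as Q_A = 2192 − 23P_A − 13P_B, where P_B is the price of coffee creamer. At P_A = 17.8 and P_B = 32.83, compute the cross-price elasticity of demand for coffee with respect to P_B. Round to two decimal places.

-0.31

At P_A = 17.8 and P_B = 32.83: Q_A = 1355.81.
∂Q_A/∂P_B = -13.
ε = (∂Q_A/∂P_B)(P_B/Q_A) = -13 × (32.83/1355.81) ≈ -0.31.
Since ε < 0, coffee and coffee creamer are complements.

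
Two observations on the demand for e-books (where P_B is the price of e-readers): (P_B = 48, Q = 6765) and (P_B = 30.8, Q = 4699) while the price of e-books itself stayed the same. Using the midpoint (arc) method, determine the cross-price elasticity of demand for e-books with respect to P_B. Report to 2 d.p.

0.83

ΔQ_A = 4699 − 6765 = -2066; ΔP_B = 30.8 − 48 = -17.2.
Midpoints: Q̄_A = 5732.0, P̄_B = 39.40.
ε = (ΔQ_A/Q̄_A)/(ΔP_B/P̄_B) = (-2066/5732.0)/(-17.2/39.40) ≈ 0.83.
ε > 0: e-books and e-readers are substitutes.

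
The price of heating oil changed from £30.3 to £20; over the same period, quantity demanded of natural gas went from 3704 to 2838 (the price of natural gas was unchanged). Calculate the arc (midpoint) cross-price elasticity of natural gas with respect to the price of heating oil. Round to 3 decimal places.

ΔQ_A = 2838 − 3704 = -866; ΔP_B = 20 − 30.3 = -10.3.
Midpoints: Q̄_A = 3271.0, P̄_B = 25.15.
ε = (ΔQ_A/Q̄_A)/(ΔP_B/P̄_B) = (-866/3271.0)/(-10.3/25.15) ≈ 0.646.

0.646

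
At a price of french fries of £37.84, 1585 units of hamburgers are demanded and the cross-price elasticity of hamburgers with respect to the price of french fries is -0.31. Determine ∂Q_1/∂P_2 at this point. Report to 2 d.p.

ε = (∂Q_1/∂P_2)·(P_2/Q_1) ⇒ ∂Q_1/∂P_2 = ε·Q_1/P_2 = -0.31 × 1585/37.84 ≈ -12.98.

-12.98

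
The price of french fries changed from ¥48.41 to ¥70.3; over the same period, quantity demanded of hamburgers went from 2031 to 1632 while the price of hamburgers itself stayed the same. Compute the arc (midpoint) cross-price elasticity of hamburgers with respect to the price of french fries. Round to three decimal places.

ΔQ_A = 1632 − 2031 = -399; ΔP_B = 70.3 − 48.41 = 21.89.
Midpoints: Q̄_A = 1831.5, P̄_B = 59.35.
ε = (ΔQ_A/Q̄_A)/(ΔP_B/P̄_B) = (-399/1831.5)/(21.89/59.35) ≈ -0.591.
ε < 0: hamburgers and french fries are complements.

-0.591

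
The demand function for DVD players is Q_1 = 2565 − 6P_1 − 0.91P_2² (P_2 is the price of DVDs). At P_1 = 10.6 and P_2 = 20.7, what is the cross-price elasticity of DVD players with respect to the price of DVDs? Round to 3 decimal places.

At P_1 = 10.6 and P_2 = 20.7: Q_1 = 2111.474.
∂Q_1/∂P_2 = -1.82P_2 = -1.82(20.7) = -37.6740.
ε = (∂Q_1/∂P_2)(P_2/Q_1) = -37.6740 × (20.7/2111.474) ≈ -0.369.
ε < 0: complements.

-0.369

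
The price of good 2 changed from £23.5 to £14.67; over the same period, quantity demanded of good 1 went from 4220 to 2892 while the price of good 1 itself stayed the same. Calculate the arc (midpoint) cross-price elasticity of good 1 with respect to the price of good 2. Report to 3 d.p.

ΔQ_1 = 2892 − 4220 = -1328; ΔP_2 = 14.67 − 23.5 = -8.83.
Midpoints: Q̄_1 = 3556.0, P̄_2 = 19.09.
ε = (ΔQ_1/Q̄_1)/(ΔP_2/P̄_2) = (-1328/3556.0)/(-8.83/19.09) ≈ 0.807.
ε > 0: good 1 and good 2 are substitutes.

0.807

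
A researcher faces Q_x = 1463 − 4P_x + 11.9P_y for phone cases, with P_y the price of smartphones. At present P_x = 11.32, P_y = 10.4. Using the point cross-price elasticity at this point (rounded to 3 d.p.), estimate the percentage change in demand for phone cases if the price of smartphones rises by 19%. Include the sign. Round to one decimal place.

At P_x = 11.32, P_y = 10.4: Q_x = 1541.48.
∂Q_x/∂P_y = 11.9.
ε = (∂Q_x/∂P_y)(P_y/Q_x) = 11.9000 × 10.4/1541.48 ≈ 0.080.
%ΔQ_x ≈ ε × %ΔP_y = 0.080 × (19%) = 1.5%.

1.5%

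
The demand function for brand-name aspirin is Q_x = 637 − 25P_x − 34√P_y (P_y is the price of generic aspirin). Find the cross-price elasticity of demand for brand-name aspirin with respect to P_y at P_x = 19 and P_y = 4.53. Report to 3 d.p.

-0.404

At P_x = 19 and P_y = 4.53: Q_x = 89.635.
∂Q_x/∂P_y = -34/(2√P_y) = -34/(2√4.53) = -7.9873.
ε = (∂Q_x/∂P_y)(P_y/Q_x) = -7.9873 × (4.53/89.635) ≈ -0.404.
ε < 0: complements.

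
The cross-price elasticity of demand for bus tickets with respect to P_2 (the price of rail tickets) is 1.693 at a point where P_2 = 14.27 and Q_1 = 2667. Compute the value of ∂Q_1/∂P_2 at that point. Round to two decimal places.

ε = (∂Q_1/∂P_2)·(P_2/Q_1) ⇒ ∂Q_1/∂P_2 = ε·Q_1/P_2 = 1.693 × 2667/14.27 ≈ 316.41.

316.41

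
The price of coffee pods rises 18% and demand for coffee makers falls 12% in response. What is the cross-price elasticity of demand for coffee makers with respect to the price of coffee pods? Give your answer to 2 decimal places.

-0.67

ε = (%ΔQ of coffee makers) / (%ΔP of coffee pods) = (-12%) / (18%) ≈ -0.67.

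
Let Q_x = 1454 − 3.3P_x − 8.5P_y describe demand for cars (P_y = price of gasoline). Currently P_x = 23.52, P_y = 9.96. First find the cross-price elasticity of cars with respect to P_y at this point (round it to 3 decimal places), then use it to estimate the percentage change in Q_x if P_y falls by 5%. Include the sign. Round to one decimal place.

0.3%

At P_x = 23.52, P_y = 9.96: Q_x = 1291.724.
∂Q_x/∂P_y = -8.5.
ε = (∂Q_x/∂P_y)(P_y/Q_x) = -8.5000 × 9.96/1291.724 ≈ -0.066.
%ΔQ_x ≈ ε × %ΔP_y = -0.066 × (-5%) = 0.3%.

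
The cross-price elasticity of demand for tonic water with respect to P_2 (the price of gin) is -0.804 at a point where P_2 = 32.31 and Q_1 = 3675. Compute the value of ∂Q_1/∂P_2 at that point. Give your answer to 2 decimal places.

-91.45

ε = (∂Q_1/∂P_2)·(P_2/Q_1) ⇒ ∂Q_1/∂P_2 = ε·Q_1/P_2 = -0.804 × 3675/32.31 ≈ -91.45.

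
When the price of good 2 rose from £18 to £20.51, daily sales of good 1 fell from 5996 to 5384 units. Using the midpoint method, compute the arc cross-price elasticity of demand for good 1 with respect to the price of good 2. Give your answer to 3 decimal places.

ΔQ_1 = 5384 − 5996 = -612; ΔP_2 = 20.51 − 18 = 2.51.
Midpoints: Q̄_1 = 5690.0, P̄_2 = 19.26.
ε = (ΔQ_1/Q̄_1)/(ΔP_2/P̄_2) = (-612/5690.0)/(2.51/19.26) ≈ -0.825.

-0.825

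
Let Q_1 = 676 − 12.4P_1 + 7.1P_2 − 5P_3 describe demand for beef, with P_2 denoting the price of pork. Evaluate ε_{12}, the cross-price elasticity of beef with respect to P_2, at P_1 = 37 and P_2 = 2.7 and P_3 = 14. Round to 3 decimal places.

0.115

At P_1 = 37 and P_2 = 2.7 and P_3 = 14: Q_1 = 166.37.
∂Q_1/∂P_2 = 7.1.
ε = (∂Q_1/∂P_2)(P_2/Q_1) = 7.1 × (2.7/166.37) ≈ 0.115.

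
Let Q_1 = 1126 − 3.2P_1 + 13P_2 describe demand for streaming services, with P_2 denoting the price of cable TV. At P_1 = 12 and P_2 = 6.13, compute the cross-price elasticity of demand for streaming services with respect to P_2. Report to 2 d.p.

0.07

At P_1 = 12 and P_2 = 6.13: Q_1 = 1167.29.
∂Q_1/∂P_2 = 13.
ε = (∂Q_1/∂P_2)(P_2/Q_1) = 13 × (6.13/1167.29) ≈ 0.07.
Since ε > 0, streaming services and cable TV are substitutes.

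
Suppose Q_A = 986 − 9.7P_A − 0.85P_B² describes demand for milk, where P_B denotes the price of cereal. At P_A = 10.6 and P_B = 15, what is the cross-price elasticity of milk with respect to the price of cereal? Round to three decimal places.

At P_A = 10.6 and P_B = 15: Q_A = 691.93.
∂Q_A/∂P_B = -1.7P_B = -1.7(15) = -25.5000.
ε = (∂Q_A/∂P_B)(P_B/Q_A) = -25.5000 × (15/691.93) ≈ -0.553.
ε < 0: complements.

-0.553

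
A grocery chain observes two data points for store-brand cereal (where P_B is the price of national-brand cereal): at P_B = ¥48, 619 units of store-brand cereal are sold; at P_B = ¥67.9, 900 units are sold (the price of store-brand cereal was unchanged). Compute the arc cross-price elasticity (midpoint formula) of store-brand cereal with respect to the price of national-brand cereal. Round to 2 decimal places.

1.08

ΔQ_A = 900 − 619 = 281; ΔP_B = 67.9 − 48 = 19.9.
Midpoints: Q̄_A = 759.5, P̄_B = 57.95.
ε = (ΔQ_A/Q̄_A)/(ΔP_B/P̄_B) = (281/759.5)/(19.9/57.95) ≈ 1.08.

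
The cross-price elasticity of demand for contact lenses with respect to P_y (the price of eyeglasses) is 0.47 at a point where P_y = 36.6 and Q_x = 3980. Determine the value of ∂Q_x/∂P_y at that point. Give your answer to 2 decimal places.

ε = (∂Q_x/∂P_y)·(P_y/Q_x) ⇒ ∂Q_x/∂P_y = ε·Q_x/P_y = 0.47 × 3980/36.6 ≈ 51.11.

51.11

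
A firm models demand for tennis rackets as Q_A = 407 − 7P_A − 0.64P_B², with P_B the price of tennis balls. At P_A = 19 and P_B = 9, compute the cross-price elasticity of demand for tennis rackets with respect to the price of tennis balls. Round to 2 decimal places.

At P_A = 19 and P_B = 9: Q_A = 222.16.
∂Q_A/∂P_B = -1.28P_B = -1.28(9) = -11.5200.
ε = (∂Q_A/∂P_B)(P_B/Q_A) = -11.5200 × (9/222.16) ≈ -0.47.

-0.47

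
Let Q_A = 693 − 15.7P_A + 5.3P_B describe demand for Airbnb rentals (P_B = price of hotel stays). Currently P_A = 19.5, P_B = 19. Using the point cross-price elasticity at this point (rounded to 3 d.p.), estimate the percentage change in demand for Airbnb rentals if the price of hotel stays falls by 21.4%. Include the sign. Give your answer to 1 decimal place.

At P_A = 19.5, P_B = 19: Q_A = 487.55.
∂Q_A/∂P_B = 5.3.
ε = (∂Q_A/∂P_B)(P_B/Q_A) = 5.3000 × 19/487.55 ≈ 0.207.
%ΔQ_A ≈ ε × %ΔP_B = 0.207 × (-21.4%) = -4.4%.

-4.4%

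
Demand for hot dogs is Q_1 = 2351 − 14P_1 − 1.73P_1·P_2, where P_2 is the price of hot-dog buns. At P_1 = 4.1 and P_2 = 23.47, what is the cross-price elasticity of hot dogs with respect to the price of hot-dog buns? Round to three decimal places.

-0.078

At P_1 = 4.1 and P_2 = 23.47: Q_1 = 2127.127.
∂Q_1/∂P_2 = -1.73P_1 = -1.73(4.1) = -7.0930.
ε = (∂Q_1/∂P_2)(P_2/Q_1) = -7.0930 × (23.47/2127.127) ≈ -0.078.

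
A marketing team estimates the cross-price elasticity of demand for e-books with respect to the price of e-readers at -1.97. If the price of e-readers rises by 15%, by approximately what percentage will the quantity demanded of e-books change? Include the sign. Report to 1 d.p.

%ΔQ ≈ ε × %ΔP of e-readers = -1.97 × (15%) = -29.6%.
Demand for e-books falls by about 29.6%.

-29.6%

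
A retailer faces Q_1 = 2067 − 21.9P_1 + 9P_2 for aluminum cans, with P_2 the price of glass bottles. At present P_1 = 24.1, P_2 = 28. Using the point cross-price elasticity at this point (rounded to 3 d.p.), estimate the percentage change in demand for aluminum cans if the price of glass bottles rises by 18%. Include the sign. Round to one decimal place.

2.5%

At P_1 = 24.1, P_2 = 28: Q_1 = 1791.21.
∂Q_1/∂P_2 = 9.
ε = (∂Q_1/∂P_2)(P_2/Q_1) = 9.0000 × 28/1791.21 ≈ 0.141.
%ΔQ_1 ≈ ε × %ΔP_2 = 0.141 × (18%) = 2.5%.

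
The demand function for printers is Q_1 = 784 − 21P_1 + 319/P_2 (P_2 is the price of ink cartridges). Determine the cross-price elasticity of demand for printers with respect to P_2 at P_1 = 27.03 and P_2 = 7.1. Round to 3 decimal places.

At P_1 = 27.03 and P_2 = 7.1: Q_1 = 261.300.
∂Q_1/∂P_2 = −319/P_2² = -6.3281.
ε = (∂Q_1/∂P_2)(P_2/Q_1) = -6.3281 × (7.1/261.300) ≈ -0.172.
ε < 0: complements.

-0.172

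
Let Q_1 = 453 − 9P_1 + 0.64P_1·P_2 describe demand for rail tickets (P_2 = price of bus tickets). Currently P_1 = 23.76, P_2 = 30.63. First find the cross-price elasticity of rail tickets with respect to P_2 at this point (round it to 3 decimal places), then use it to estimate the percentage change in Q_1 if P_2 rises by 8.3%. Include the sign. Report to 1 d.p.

5.5%

At P_1 = 23.76, P_2 = 30.63: Q_1 = 704.932.
∂Q_1/∂P_2 = 0.64P_1 = 15.2064.
ε = (∂Q_1/∂P_2)(P_2/Q_1) = 15.2064 × 30.63/704.932 ≈ 0.661.
%ΔQ_1 ≈ ε × %ΔP_2 = 0.661 × (8.3%) = 5.5%.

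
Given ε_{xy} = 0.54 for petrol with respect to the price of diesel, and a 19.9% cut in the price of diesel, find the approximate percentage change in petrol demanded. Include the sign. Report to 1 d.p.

-10.7%

%ΔQ ≈ ε × %ΔP of diesel = 0.54 × (-19.9%) = -10.7%.
Demand for petrol falls by about 10.7%.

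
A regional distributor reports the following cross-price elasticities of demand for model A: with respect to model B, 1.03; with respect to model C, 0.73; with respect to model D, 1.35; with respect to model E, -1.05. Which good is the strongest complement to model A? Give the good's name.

model E

Complements have ε < 0. The most negative value is -1.05 (model E).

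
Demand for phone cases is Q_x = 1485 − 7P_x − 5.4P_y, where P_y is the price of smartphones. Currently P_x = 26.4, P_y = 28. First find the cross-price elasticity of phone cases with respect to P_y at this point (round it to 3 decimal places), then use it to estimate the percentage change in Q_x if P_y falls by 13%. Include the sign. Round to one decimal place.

1.7%

At P_x = 26.4, P_y = 28: Q_x = 1149.
∂Q_x/∂P_y = -5.4.
ε = (∂Q_x/∂P_y)(P_y/Q_x) = -5.4000 × 28/1149 ≈ -0.132.
%ΔQ_x ≈ ε × %ΔP_y = -0.132 × (-13%) = 1.7%.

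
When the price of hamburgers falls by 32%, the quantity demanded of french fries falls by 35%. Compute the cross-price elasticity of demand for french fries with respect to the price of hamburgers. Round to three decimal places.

1.094

ε = (%ΔQ of french fries) / (%ΔP of hamburgers) = (-35%) / (-32%) ≈ 1.094.
Positive cross-price elasticity: substitutes.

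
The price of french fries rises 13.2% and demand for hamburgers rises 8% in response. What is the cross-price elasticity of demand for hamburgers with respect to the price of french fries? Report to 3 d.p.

ε = (%ΔQ of hamburgers) / (%ΔP of french fries) = (8%) / (13.2%) ≈ 0.606.

0.606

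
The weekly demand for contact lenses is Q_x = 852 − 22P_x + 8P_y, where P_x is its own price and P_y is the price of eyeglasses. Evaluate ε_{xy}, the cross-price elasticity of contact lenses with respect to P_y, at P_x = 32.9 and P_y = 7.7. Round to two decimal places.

At P_x = 32.9 and P_y = 7.7: Q_x = 189.8.
∂Q_x/∂P_y = 8.
ε = (∂Q_x/∂P_y)(P_y/Q_x) = 8 × (7.7/189.8) ≈ 0.32.

0.32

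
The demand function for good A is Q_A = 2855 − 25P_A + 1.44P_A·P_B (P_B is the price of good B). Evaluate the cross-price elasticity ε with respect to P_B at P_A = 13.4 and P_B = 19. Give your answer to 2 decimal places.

0.13

At P_A = 13.4 and P_B = 19: Q_A = 2886.624.
∂Q_A/∂P_B = 1.44P_A = 1.44(13.4) = 19.2960.
ε = (∂Q_A/∂P_B)(P_B/Q_A) = 19.2960 × (19/2886.624) ≈ 0.13.
ε > 0: substitutes.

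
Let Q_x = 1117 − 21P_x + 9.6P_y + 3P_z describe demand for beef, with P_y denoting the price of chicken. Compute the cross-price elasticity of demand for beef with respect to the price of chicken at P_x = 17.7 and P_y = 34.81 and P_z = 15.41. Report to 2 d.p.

At P_x = 17.7 and P_y = 34.81 and P_z = 15.41: Q_x = 1125.706.
∂Q_x/∂P_y = 9.6.
ε = (∂Q_x/∂P_y)(P_y/Q_x) = 9.6 × (34.81/1125.706) ≈ 0.30.

0.30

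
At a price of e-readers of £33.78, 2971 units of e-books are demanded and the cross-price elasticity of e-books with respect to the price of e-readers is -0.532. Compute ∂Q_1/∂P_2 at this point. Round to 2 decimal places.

ε = (∂Q_1/∂P_2)·(P_2/Q_1) ⇒ ∂Q_1/∂P_2 = ε·Q_1/P_2 = -0.532 × 2971/33.78 ≈ -46.79.

-46.79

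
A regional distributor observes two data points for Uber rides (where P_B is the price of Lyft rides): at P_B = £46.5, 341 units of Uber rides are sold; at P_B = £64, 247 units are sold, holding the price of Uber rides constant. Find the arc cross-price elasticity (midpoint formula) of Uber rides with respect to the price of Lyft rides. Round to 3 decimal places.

-1.009

ΔQ_A = 247 − 341 = -94; ΔP_B = 64 − 46.5 = 17.5.
Midpoints: Q̄_A = 294.0, P̄_B = 55.25.
ε = (ΔQ_A/Q̄_A)/(ΔP_B/P̄_B) = (-94/294.0)/(17.5/55.25) ≈ -1.009.
ε < 0: Uber rides and Lyft rides are complements.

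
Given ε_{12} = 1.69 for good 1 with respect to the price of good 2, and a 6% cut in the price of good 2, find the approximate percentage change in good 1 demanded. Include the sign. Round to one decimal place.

%ΔQ ≈ ε × %ΔP of good 2 = 1.69 × (-6%) = -10.1%.

-10.1%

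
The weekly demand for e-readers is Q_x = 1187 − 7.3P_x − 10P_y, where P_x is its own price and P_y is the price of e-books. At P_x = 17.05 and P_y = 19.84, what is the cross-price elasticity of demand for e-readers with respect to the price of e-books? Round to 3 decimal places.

-0.230

At P_x = 17.05 and P_y = 19.84: Q_x = 864.135.
∂Q_x/∂P_y = -10.
ε = (∂Q_x/∂P_y)(P_y/Q_x) = -10 × (19.84/864.135) ≈ -0.230.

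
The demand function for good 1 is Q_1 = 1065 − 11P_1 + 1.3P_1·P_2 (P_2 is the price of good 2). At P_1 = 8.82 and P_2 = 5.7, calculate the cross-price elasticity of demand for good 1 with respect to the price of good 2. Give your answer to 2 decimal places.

0.06

At P_1 = 8.82 and P_2 = 5.7: Q_1 = 1033.336.
∂Q_1/∂P_2 = 1.3P_1 = 1.3(8.82) = 11.4660.
ε = (∂Q_1/∂P_2)(P_2/Q_1) = 11.4660 × (5.7/1033.336) ≈ 0.06.
ε > 0: substitutes.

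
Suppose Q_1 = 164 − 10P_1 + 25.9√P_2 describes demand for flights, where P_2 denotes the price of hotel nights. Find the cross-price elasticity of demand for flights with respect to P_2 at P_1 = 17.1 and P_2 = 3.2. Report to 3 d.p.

At P_1 = 17.1 and P_2 = 3.2: Q_1 = 39.331.
∂Q_1/∂P_2 = 25.9/(2√P_2) = 25.9/(2√3.2) = 7.2393.
ε = (∂Q_1/∂P_2)(P_2/Q_1) = 7.2393 × (3.2/39.331) ≈ 0.589.

0.589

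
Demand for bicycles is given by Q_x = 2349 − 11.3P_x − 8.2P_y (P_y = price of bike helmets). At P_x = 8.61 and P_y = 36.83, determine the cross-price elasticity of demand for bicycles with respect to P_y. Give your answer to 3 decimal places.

-0.155

At P_x = 8.61 and P_y = 36.83: Q_x = 1949.701.
∂Q_x/∂P_y = -8.2.
ε = (∂Q_x/∂P_y)(P_y/Q_x) = -8.2 × (36.83/1949.701) ≈ -0.155.
Since ε < 0, bicycles and bike helmets are complements.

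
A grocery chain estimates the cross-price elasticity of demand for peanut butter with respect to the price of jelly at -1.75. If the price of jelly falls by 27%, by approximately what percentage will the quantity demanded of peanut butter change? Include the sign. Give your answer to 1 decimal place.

47.3%

%ΔQ ≈ ε × %ΔP of jelly = -1.75 × (-27%) = 47.3%.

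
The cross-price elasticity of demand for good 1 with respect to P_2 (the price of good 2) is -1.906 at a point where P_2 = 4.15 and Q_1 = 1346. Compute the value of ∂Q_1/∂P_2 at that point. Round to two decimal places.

-618.19

ε = (∂Q_1/∂P_2)·(P_2/Q_1) ⇒ ∂Q_1/∂P_2 = ε·Q_1/P_2 = -1.906 × 1346/4.15 ≈ -618.19.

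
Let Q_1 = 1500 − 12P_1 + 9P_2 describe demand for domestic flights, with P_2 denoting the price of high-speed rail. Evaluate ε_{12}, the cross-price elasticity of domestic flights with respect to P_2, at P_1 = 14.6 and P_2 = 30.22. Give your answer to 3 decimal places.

0.170

At P_1 = 14.6 and P_2 = 30.22: Q_1 = 1596.78.
∂Q_1/∂P_2 = 9.
ε = (∂Q_1/∂P_2)(P_2/Q_1) = 9 × (30.22/1596.78) ≈ 0.170.
Since ε > 0, domestic flights and high-speed rail are substitutes.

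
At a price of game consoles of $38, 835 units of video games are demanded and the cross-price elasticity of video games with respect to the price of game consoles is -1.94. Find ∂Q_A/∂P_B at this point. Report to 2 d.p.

-42.63

ε = (∂Q_A/∂P_B)·(P_B/Q_A) ⇒ ∂Q_A/∂P_B = ε·Q_A/P_B = -1.94 × 835/38 ≈ -42.63.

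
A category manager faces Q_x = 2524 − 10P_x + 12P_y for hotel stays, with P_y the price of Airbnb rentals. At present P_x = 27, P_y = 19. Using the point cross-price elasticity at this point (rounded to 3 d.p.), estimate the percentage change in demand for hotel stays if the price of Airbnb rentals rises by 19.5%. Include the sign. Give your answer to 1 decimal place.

1.8%

At P_x = 27, P_y = 19: Q_x = 2482.
∂Q_x/∂P_y = 12.
ε = (∂Q_x/∂P_y)(P_y/Q_x) = 12.0000 × 19/2482 ≈ 0.092.
%ΔQ_x ≈ ε × %ΔP_y = 0.092 × (19.5%) = 1.8%.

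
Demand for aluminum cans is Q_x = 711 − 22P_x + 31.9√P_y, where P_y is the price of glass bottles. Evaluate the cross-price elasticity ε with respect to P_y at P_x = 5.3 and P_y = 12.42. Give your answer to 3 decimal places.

0.080

At P_x = 5.3 and P_y = 12.42: Q_x = 706.822.
∂Q_x/∂P_y = 31.9/(2√P_y) = 31.9/(2√12.42) = 4.5258.
ε = (∂Q_x/∂P_y)(P_y/Q_x) = 4.5258 × (12.42/706.822) ≈ 0.080.
ε > 0: substitutes.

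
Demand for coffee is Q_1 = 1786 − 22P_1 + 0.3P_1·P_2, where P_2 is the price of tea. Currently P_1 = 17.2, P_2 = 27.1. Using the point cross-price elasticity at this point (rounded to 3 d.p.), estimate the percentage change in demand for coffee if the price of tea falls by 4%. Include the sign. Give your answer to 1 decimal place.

-0.4%

At P_1 = 17.2, P_2 = 27.1: Q_1 = 1547.436.
∂Q_1/∂P_2 = 0.3P_1 = 5.1600.
ε = (∂Q_1/∂P_2)(P_2/Q_1) = 5.1600 × 27.1/1547.436 ≈ 0.090.
%ΔQ_1 ≈ ε × %ΔP_2 = 0.090 × (-4%) = -0.4%.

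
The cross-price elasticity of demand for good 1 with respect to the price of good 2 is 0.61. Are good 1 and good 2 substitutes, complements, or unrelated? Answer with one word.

substitutes

ε = 0.61 > 0, so a higher price of good 2 raises demand for good 1: substitutes.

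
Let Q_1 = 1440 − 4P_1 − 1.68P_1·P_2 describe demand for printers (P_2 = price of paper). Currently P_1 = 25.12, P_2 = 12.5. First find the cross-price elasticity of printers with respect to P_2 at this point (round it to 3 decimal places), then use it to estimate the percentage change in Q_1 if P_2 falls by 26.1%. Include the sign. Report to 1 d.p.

17.0%

At P_1 = 25.12, P_2 = 12.5: Q_1 = 812.
∂Q_1/∂P_2 = -1.68P_1 = -42.2016.
ε = (∂Q_1/∂P_2)(P_2/Q_1) = -42.2016 × 12.5/812 ≈ -0.650.
%ΔQ_1 ≈ ε × %ΔP_2 = -0.650 × (-26.1%) = 17.0%.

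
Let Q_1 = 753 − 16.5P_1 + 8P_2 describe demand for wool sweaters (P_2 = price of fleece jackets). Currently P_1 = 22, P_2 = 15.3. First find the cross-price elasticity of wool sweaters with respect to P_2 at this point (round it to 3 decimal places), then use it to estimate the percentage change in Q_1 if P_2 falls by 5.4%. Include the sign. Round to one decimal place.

-1.3%

At P_1 = 22, P_2 = 15.3: Q_1 = 512.4.
∂Q_1/∂P_2 = 8.
ε = (∂Q_1/∂P_2)(P_2/Q_1) = 8.0000 × 15.3/512.4 ≈ 0.239.
%ΔQ_1 ≈ ε × %ΔP_2 = 0.239 × (-5.4%) = -1.3%.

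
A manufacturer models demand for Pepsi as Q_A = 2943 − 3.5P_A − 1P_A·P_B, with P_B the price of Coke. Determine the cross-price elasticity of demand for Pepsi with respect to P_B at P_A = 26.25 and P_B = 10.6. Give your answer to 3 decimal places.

At P_A = 26.25 and P_B = 10.6: Q_A = 2572.875.
∂Q_A/∂P_B = -1P_A = -1(26.25) = -26.2500.
ε = (∂Q_A/∂P_B)(P_B/Q_A) = -26.2500 × (10.6/2572.875) ≈ -0.108.
ε < 0: complements.

-0.108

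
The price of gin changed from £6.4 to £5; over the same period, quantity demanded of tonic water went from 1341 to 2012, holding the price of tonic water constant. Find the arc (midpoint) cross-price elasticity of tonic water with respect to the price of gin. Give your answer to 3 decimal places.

ΔQ_A = 2012 − 1341 = 671; ΔP_B = 5 − 6.4 = -1.4.
Midpoints: Q̄_A = 1676.5, P̄_B = 5.70.
ε = (ΔQ_A/Q̄_A)/(ΔP_B/P̄_B) = (671/1676.5)/(-1.4/5.70) ≈ -1.630.

-1.630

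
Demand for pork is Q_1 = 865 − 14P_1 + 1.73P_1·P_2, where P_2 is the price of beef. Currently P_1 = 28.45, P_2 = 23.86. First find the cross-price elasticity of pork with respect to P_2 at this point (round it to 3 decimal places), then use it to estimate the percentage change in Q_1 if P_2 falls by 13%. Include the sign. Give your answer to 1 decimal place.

At P_1 = 28.45, P_2 = 23.86: Q_1 = 1641.053.
∂Q_1/∂P_2 = 1.73P_1 = 49.2185.
ε = (∂Q_1/∂P_2)(P_2/Q_1) = 49.2185 × 23.86/1641.053 ≈ 0.716.
%ΔQ_1 ≈ ε × %ΔP_2 = 0.716 × (-13%) = -9.3%.

-9.3%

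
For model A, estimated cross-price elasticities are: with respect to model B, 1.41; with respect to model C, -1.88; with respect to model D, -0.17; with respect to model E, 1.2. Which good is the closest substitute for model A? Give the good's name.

model B

Substitutes have ε > 0. Among the positive values, 1.41 (model B) is largest.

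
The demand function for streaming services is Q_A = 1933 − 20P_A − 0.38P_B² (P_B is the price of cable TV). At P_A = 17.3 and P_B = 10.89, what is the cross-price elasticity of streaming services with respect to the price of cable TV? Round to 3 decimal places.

At P_A = 17.3 and P_B = 10.89: Q_A = 1541.935.
∂Q_A/∂P_B = -0.76P_B = -0.76(10.89) = -8.2764.
ε = (∂Q_A/∂P_B)(P_B/Q_A) = -8.2764 × (10.89/1541.935) ≈ -0.058.

-0.058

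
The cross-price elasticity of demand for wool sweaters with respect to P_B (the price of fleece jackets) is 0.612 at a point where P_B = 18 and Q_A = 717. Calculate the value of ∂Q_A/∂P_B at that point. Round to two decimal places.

24.38

ε = (∂Q_A/∂P_B)·(P_B/Q_A) ⇒ ∂Q_A/∂P_B = ε·Q_A/P_B = 0.612 × 717/18 ≈ 24.38.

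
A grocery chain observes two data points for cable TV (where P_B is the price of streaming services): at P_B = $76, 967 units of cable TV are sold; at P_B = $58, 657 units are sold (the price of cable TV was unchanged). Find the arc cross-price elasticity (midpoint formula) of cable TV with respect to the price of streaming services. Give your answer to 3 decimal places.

1.421

ΔQ_A = 657 − 967 = -310; ΔP_B = 58 − 76 = -18.
Midpoints: Q̄_A = 812.0, P̄_B = 67.00.
ε = (ΔQ_A/Q̄_A)/(ΔP_B/P̄_B) = (-310/812.0)/(-18/67.00) ≈ 1.421.
ε > 0: cable TV and streaming services are substitutes.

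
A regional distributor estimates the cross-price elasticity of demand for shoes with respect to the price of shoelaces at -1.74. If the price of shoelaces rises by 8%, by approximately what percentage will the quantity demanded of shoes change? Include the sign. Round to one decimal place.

%ΔQ ≈ ε × %ΔP of shoelaces = -1.74 × (8%) = -13.9%.

-13.9%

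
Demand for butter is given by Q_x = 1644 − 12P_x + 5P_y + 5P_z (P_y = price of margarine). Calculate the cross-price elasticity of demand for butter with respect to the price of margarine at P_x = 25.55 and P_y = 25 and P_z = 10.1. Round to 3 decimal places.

0.083

At P_x = 25.55 and P_y = 25 and P_z = 10.1: Q_x = 1512.9.
∂Q_x/∂P_y = 5.
ε = (∂Q_x/∂P_y)(P_y/Q_x) = 5 × (25/1512.9) ≈ 0.083.
Since ε > 0, butter and margarine are substitutes.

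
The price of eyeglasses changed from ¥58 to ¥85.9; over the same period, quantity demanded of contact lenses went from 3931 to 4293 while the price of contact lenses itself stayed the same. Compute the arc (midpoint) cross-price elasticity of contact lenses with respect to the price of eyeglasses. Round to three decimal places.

ΔQ_A = 4293 − 3931 = 362; ΔP_B = 85.9 − 58 = 27.9.
Midpoints: Q̄_A = 4112.0, P̄_B = 71.95.
ε = (ΔQ_A/Q̄_A)/(ΔP_B/P̄_B) = (362/4112.0)/(27.9/71.95) ≈ 0.227.
ε > 0: contact lenses and eyeglasses are substitutes.

0.227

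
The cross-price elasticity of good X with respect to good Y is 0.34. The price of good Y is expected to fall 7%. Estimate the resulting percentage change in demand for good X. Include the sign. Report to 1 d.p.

%ΔQ ≈ ε × %ΔP of good Y = 0.34 × (-7%) = -2.4%.

-2.4%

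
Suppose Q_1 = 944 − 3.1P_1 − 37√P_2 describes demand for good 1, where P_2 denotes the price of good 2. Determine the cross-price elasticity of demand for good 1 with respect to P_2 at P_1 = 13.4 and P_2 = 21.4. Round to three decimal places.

-0.117

At P_1 = 13.4 and P_2 = 21.4: Q_1 = 731.298.
∂Q_1/∂P_2 = -37/(2√P_2) = -37/(2√21.4) = -3.9991.
ε = (∂Q_1/∂P_2)(P_2/Q_1) = -3.9991 × (21.4/731.298) ≈ -0.117.
ε < 0: complements.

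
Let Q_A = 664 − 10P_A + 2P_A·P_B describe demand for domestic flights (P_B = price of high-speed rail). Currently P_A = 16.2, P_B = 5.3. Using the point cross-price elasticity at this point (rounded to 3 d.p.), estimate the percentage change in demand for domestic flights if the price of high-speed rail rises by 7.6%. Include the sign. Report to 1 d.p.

1.9%

At P_A = 16.2, P_B = 5.3: Q_A = 673.72.
∂Q_A/∂P_B = 2P_A = 32.4000.
ε = (∂Q_A/∂P_B)(P_B/Q_A) = 32.4000 × 5.3/673.72 ≈ 0.255.
%ΔQ_A ≈ ε × %ΔP_B = 0.255 × (7.6%) = 1.9%.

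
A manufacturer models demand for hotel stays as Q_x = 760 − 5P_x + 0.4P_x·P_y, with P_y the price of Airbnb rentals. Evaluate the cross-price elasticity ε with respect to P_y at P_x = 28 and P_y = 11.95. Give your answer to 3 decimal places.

0.178

At P_x = 28 and P_y = 11.95: Q_x = 753.84.
∂Q_x/∂P_y = 0.4P_x = 0.4(28) = 11.2000.
ε = (∂Q_x/∂P_y)(P_y/Q_x) = 11.2000 × (11.95/753.84) ≈ 0.178.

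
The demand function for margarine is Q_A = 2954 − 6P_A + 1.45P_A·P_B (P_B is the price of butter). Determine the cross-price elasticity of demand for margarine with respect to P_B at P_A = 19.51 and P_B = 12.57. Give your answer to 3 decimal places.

At P_A = 19.51 and P_B = 12.57: Q_A = 3192.539.
∂Q_A/∂P_B = 1.45P_A = 1.45(19.51) = 28.2895.
ε = (∂Q_A/∂P_B)(P_B/Q_A) = 28.2895 × (12.57/3192.539) ≈ 0.111.

0.111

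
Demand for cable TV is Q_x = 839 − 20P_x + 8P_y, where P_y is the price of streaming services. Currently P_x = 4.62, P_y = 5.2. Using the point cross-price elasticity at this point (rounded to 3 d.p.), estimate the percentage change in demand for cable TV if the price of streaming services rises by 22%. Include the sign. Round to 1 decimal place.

At P_x = 4.62, P_y = 5.2: Q_x = 788.2.
∂Q_x/∂P_y = 8.
ε = (∂Q_x/∂P_y)(P_y/Q_x) = 8.0000 × 5.2/788.2 ≈ 0.053.
%ΔQ_x ≈ ε × %ΔP_y = 0.053 × (22%) = 1.2%.

1.2%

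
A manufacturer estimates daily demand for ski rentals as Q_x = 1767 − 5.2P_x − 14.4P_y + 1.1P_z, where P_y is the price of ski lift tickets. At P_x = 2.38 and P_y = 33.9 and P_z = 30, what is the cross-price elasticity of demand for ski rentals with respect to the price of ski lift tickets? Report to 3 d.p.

At P_x = 2.38 and P_y = 33.9 and P_z = 30: Q_x = 1299.464.
∂Q_x/∂P_y = -14.4.
ε = (∂Q_x/∂P_y)(P_y/Q_x) = -14.4 × (33.9/1299.464) ≈ -0.376.

-0.376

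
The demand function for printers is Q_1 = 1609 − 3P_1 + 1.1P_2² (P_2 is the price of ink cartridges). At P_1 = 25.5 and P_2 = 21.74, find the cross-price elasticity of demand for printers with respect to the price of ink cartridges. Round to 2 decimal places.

0.51

At P_1 = 25.5 and P_2 = 21.74: Q_1 = 2052.390.
∂Q_1/∂P_2 = 2.2P_2 = 2.2(21.74) = 47.8280.
ε = (∂Q_1/∂P_2)(P_2/Q_1) = 47.8280 × (21.74/2052.390) ≈ 0.51.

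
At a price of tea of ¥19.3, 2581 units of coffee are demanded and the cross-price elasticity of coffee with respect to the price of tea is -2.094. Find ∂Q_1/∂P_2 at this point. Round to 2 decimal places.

ε = (∂Q_1/∂P_2)·(P_2/Q_1) ⇒ ∂Q_1/∂P_2 = ε·Q_1/P_2 = -2.094 × 2581/19.3 ≈ -280.03.

-280.03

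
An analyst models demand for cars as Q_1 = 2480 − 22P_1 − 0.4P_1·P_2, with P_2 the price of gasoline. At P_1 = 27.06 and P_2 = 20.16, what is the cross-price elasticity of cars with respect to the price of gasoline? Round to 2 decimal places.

At P_1 = 27.06 and P_2 = 20.16: Q_1 = 1666.468.
∂Q_1/∂P_2 = -0.4P_1 = -0.4(27.06) = -10.8240.
ε = (∂Q_1/∂P_2)(P_2/Q_1) = -10.8240 × (20.16/1666.468) ≈ -0.13.

-0.13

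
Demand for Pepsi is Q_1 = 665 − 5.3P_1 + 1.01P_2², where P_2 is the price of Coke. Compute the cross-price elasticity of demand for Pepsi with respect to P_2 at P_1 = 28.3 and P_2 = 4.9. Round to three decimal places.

At P_1 = 28.3 and P_2 = 4.9: Q_1 = 539.260.
∂Q_1/∂P_2 = 2.02P_2 = 2.02(4.9) = 9.8980.
ε = (∂Q_1/∂P_2)(P_2/Q_1) = 9.8980 × (4.9/539.260) ≈ 0.090.

0.090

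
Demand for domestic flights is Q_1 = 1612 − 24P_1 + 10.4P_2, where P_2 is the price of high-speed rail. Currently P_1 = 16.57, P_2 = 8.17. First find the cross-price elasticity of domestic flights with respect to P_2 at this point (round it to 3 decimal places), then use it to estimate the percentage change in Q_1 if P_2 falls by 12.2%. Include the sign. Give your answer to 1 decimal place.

-0.8%

At P_1 = 16.57, P_2 = 8.17: Q_1 = 1299.288.
∂Q_1/∂P_2 = 10.4.
ε = (∂Q_1/∂P_2)(P_2/Q_1) = 10.4000 × 8.17/1299.288 ≈ 0.065.
%ΔQ_1 ≈ ε × %ΔP_2 = 0.065 × (-12.2%) = -0.8%.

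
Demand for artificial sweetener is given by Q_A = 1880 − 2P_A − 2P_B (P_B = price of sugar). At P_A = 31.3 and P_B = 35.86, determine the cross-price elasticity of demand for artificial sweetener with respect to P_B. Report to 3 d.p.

At P_A = 31.3 and P_B = 35.86: Q_A = 1745.68.
∂Q_A/∂P_B = -2.
ε = (∂Q_A/∂P_B)(P_B/Q_A) = -2 × (35.86/1745.68) ≈ -0.041.

-0.041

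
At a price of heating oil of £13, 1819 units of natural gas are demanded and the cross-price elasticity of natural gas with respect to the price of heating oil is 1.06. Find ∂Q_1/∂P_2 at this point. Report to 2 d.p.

148.32

ε = (∂Q_1/∂P_2)·(P_2/Q_1) ⇒ ∂Q_1/∂P_2 = ε·Q_1/P_2 = 1.06 × 1819/13 ≈ 148.32.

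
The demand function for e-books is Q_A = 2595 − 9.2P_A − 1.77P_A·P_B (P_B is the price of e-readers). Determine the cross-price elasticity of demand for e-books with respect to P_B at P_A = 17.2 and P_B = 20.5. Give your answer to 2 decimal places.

-0.34

At P_A = 17.2 and P_B = 20.5: Q_A = 1812.658.
∂Q_A/∂P_B = -1.77P_A = -1.77(17.2) = -30.4440.
ε = (∂Q_A/∂P_B)(P_B/Q_A) = -30.4440 × (20.5/1812.658) ≈ -0.34.
ε < 0: complements.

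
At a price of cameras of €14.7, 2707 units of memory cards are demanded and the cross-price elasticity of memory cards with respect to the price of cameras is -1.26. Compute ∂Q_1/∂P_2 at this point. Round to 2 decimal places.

-232.03

ε = (∂Q_1/∂P_2)·(P_2/Q_1) ⇒ ∂Q_1/∂P_2 = ε·Q_1/P_2 = -1.26 × 2707/14.7 ≈ -232.03.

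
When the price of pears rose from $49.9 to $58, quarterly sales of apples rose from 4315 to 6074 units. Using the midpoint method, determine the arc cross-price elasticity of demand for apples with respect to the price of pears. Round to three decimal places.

ΔQ_A = 6074 − 4315 = 1759; ΔP_B = 58 − 49.9 = 8.1.
Midpoints: Q̄_A = 5194.5, P̄_B = 53.95.
ε = (ΔQ_A/Q̄_A)/(ΔP_B/P̄_B) = (1759/5194.5)/(8.1/53.95) ≈ 2.255.
ε > 0: apples and pears are substitutes.

2.255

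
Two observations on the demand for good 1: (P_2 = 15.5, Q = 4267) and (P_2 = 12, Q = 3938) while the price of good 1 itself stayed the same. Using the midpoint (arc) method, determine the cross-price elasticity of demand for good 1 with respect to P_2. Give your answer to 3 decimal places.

ΔQ_1 = 3938 − 4267 = -329; ΔP_2 = 12 − 15.5 = -3.5.
Midpoints: Q̄_1 = 4102.5, P̄_2 = 13.75.
ε = (ΔQ_1/Q̄_1)/(ΔP_2/P̄_2) = (-329/4102.5)/(-3.5/13.75) ≈ 0.315.

0.315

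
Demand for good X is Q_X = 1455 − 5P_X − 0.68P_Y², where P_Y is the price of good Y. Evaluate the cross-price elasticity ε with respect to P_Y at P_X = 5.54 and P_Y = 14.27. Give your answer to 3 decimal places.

-0.215

At P_X = 5.54 and P_Y = 14.27: Q_X = 1288.830.
∂Q_X/∂P_Y = -1.36P_Y = -1.36(14.27) = -19.4072.
ε = (∂Q_X/∂P_Y)(P_Y/Q_X) = -19.4072 × (14.27/1288.830) ≈ -0.215.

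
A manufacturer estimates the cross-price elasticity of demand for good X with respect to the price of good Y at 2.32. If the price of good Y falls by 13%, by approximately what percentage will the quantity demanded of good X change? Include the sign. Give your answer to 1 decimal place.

%ΔQ ≈ ε × %ΔP of good Y = 2.32 × (-13%) = -30.2%.
Demand for good X falls by about 30.2%.

-30.2%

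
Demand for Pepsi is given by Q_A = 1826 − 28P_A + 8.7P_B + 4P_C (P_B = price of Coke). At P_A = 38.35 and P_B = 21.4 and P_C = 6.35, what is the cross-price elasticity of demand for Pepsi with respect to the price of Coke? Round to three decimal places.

At P_A = 38.35 and P_B = 21.4 and P_C = 6.35: Q_A = 963.78.
∂Q_A/∂P_B = 8.7.
ε = (∂Q_A/∂P_B)(P_B/Q_A) = 8.7 × (21.4/963.78) ≈ 0.193.
Since ε > 0, Pepsi and Coke are substitutes.

0.193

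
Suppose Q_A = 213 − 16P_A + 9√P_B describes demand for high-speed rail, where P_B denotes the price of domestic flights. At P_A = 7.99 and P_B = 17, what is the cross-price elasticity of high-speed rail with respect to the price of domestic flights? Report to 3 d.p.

0.152

At P_A = 7.99 and P_B = 17: Q_A = 122.268.
∂Q_A/∂P_B = 9/(2√P_B) = 9/(2√17) = 1.0914.
ε = (∂Q_A/∂P_B)(P_B/Q_A) = 1.0914 × (17/122.268) ≈ 0.152.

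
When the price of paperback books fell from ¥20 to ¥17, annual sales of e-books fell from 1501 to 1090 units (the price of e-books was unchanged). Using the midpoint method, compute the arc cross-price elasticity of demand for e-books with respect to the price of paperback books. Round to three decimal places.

1.956

ΔQ_A = 1090 − 1501 = -411; ΔP_B = 17 − 20 = -3.
Midpoints: Q̄_A = 1295.5, P̄_B = 18.50.
ε = (ΔQ_A/Q̄_A)/(ΔP_B/P̄_B) = (-411/1295.5)/(-3/18.50) ≈ 1.956.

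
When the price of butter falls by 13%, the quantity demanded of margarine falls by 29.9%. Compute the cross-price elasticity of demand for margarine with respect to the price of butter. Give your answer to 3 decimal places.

2.300

ε = (%ΔQ of margarine) / (%ΔP of butter) = (-29.9%) / (-13%) ≈ 2.300.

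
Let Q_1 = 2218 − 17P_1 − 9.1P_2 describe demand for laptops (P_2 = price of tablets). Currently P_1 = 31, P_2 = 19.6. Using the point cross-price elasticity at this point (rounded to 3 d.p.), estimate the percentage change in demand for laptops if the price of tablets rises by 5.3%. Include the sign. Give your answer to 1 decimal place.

-0.6%

At P_1 = 31, P_2 = 19.6: Q_1 = 1512.64.
∂Q_1/∂P_2 = -9.1.
ε = (∂Q_1/∂P_2)(P_2/Q_1) = -9.1000 × 19.6/1512.64 ≈ -0.118.
%ΔQ_1 ≈ ε × %ΔP_2 = -0.118 × (5.3%) = -0.6%.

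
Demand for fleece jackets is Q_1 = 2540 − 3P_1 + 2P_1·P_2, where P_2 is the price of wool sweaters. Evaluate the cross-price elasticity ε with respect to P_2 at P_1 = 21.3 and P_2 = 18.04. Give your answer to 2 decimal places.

0.24

At P_1 = 21.3 and P_2 = 18.04: Q_1 = 3244.604.
∂Q_1/∂P_2 = 2P_1 = 2(21.3) = 42.6000.
ε = (∂Q_1/∂P_2)(P_2/Q_1) = 42.6000 × (18.04/3244.604) ≈ 0.24.
ε > 0: substitutes.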